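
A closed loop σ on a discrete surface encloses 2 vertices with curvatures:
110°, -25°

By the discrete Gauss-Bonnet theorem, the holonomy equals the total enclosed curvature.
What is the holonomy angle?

Holonomy = total enclosed curvature = 110° + (-25°) = 85°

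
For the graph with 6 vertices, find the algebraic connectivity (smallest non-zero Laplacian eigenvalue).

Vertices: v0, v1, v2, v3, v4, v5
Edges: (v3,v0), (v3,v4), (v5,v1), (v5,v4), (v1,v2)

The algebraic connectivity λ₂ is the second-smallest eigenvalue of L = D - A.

Degrees: deg(v0) = 1, deg(v1) = 2, deg(v2) = 1, deg(v3) = 2, deg(v4) = 2, deg(v5) = 2.
L = D − A with rows/columns ordered (v0, v1, v2, v3, v4, v5):
  [ 1,  0,  0, -1,  0,  0]
  [ 0,  2, -1,  0,  0, -1]
  [ 0, -1,  1,  0,  0,  0]
  [-1,  0,  0,  2, -1,  0]
  [ 0,  0,  0, -1,  2, -1]
  [ 0, -1,  0,  0, -1,  2]
Characteristic polynomial: det(λI − L) = λ(λ² − 4λ + 1)(λ − 1)(λ − 2)(λ − 3).
Roots: λ = 0; (λ² − 4λ + 1) = 0 ⇒ λ = 2 ± √3 ≈ 0.2679, 3.7321; (λ − 1) = 0 ⇒ λ = 1; (λ − 2) = 0 ⇒ λ = 2; (λ − 3) = 0 ⇒ λ = 3.
(Check: the roots sum (with multiplicity) to 10, matching trace L = Σdeg = 2·5 = 10.)
Laplacian eigenvalues: [0.0, 0.2679, 1.0, 2.0, 3.0, 3.7321]. Algebraic connectivity (smallest non-zero eigenvalue) = 0.2679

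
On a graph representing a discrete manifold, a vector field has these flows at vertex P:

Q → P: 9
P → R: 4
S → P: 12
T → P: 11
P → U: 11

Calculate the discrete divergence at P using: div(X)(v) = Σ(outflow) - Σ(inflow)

Divergence = sum of outgoing flows = (-9) + 4 + (-12) + (-11) + 11 = -17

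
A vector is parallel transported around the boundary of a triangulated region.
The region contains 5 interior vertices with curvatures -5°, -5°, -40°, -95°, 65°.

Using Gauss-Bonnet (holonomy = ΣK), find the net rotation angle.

Holonomy = total enclosed curvature = (-5°) + (-5°) + (-40°) + (-95°) + 65° = -80°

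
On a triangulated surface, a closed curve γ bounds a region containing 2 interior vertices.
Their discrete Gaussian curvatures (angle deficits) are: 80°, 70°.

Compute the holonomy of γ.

Holonomy = total enclosed curvature = 80° + 70° = 150°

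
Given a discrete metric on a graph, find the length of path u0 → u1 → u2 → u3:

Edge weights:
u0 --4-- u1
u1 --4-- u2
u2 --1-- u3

Arc length = 4 + 4 + 1 = 9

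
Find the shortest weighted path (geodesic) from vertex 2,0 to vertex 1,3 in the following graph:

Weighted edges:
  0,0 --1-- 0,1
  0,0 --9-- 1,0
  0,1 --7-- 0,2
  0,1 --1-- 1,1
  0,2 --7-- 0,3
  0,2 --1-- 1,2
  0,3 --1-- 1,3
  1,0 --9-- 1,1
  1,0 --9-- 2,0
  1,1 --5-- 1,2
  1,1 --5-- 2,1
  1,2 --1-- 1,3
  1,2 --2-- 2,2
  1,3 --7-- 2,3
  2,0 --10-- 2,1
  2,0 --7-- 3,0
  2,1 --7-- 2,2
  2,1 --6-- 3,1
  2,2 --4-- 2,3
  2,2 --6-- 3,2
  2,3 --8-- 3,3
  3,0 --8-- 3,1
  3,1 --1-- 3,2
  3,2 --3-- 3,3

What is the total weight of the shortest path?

Shortest path: 2,0 → 2,1 → 2,2 → 1,2 → 1,3, total weight = 20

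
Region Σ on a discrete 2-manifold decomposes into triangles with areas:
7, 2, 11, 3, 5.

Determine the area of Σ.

7 + 2 + 11 + 3 + 5 = 28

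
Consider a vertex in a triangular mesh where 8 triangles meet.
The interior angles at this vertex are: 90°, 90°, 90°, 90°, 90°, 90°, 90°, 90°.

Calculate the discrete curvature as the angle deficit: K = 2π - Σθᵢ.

Sum of angles = 720°. K = 360° - 720° = -360° = -2π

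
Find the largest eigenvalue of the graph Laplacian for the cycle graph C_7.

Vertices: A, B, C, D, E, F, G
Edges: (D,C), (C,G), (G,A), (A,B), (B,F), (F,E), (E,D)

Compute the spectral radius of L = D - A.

The cycle graph C_n has Laplacian eigenvalues λ_k = 2 − 2cos(2πk/n), k = 0, 1, …, n−1. Here n = 7:
k=0: 2 − 2cos(0) = 0.0; k=1: 2 − 2cos(2π/7) = 0.753; k=2: 2 − 2cos(4π/7) = 2.445; k=3: 2 − 2cos(6π/7) = 3.8019; k=4: 2 − 2cos(8π/7) = 3.8019; k=5: 2 − 2cos(10π/7) = 2.445; k=6: 2 − 2cos(12π/7) = 0.753.
Laplacian eigenvalues: [0.0, 0.753, 0.753, 2.445, 2.445, 3.8019, 3.8019]. Largest eigenvalue (spectral radius) = 3.8019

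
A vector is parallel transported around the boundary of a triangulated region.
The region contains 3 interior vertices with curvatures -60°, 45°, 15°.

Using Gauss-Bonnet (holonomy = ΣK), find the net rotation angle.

Holonomy = total enclosed curvature = (-60°) + 45° + 15° = 0°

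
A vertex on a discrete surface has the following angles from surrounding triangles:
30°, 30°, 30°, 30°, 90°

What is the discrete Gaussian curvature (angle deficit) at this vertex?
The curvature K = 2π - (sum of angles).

Sum of angles = 210°. K = 360° - 210° = 150° = 5π/6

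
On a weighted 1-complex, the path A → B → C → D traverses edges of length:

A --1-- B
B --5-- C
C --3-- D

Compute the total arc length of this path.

Arc length = 1 + 5 + 3 = 9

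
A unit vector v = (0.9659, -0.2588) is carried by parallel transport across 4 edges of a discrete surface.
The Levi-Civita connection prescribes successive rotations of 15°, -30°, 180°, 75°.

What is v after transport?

Total rotation: 15° + (-30°) + 180° + 75° = 240° ≡ -120° (mod 360°). Final vector: (-0.7071, -0.7071)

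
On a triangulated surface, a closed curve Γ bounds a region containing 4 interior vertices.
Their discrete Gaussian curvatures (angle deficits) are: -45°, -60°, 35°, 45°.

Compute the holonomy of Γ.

Holonomy = total enclosed curvature = (-45°) + (-60°) + 35° + 45° = -25°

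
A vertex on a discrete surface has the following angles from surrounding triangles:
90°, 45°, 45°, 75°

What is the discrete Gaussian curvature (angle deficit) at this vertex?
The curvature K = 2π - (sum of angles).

Sum of angles = 255°. K = 360° - 255° = 105° = 7π/12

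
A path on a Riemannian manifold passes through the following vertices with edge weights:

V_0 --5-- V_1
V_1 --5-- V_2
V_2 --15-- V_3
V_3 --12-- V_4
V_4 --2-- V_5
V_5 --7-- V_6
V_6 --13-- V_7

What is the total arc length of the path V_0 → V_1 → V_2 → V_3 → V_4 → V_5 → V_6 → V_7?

Arc length = 5 + 5 + 15 + 12 + 2 + 7 + 13 = 59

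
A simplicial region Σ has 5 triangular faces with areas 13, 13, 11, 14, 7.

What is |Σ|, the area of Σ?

13 + 13 + 11 + 14 + 7 = 58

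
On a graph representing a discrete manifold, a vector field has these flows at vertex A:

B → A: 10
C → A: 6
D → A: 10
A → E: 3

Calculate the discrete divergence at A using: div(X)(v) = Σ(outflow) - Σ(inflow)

Divergence = sum of outgoing flows = (-10) + (-6) + (-10) + 3 = -23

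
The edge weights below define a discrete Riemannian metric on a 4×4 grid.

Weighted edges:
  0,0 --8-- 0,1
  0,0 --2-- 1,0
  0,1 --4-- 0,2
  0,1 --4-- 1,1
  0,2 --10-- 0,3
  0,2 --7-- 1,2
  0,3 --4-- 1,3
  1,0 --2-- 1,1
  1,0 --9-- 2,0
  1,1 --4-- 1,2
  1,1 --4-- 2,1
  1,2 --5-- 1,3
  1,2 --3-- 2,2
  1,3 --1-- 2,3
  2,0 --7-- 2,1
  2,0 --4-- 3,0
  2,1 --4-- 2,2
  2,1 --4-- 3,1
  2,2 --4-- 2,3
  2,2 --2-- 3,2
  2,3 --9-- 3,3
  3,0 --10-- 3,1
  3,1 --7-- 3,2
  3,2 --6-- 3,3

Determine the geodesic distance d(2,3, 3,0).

Shortest path: 2,3 → 2,2 → 2,1 → 2,0 → 3,0, total weight = 19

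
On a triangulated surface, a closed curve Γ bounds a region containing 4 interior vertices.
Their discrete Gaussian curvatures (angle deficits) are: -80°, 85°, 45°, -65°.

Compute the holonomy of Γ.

Holonomy = total enclosed curvature = (-80°) + 85° + 45° + (-65°) = -15°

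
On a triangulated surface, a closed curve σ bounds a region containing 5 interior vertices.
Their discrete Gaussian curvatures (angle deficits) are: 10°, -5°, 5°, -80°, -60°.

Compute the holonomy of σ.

Holonomy = total enclosed curvature = 10° + (-5°) + 5° + (-80°) + (-60°) = -130°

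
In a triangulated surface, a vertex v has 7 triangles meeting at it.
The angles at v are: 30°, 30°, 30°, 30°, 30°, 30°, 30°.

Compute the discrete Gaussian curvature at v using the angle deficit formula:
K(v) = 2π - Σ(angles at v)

Sum of angles = 210°. K = 360° - 210° = 150°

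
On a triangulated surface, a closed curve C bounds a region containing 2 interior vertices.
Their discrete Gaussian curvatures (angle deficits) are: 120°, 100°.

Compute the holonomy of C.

Holonomy = total enclosed curvature = 120° + 100° = 220°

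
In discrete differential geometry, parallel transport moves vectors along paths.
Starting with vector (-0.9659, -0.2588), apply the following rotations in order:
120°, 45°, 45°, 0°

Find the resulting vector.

Total rotation: 120° + 45° + 45° + 0° = 210° ≡ -150° (mod 360°). Final vector: (0.7071, 0.7071)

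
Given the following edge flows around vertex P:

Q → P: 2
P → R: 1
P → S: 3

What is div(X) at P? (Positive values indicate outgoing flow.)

Divergence = sum of outgoing flows = (-2) + 1 + 3 = 2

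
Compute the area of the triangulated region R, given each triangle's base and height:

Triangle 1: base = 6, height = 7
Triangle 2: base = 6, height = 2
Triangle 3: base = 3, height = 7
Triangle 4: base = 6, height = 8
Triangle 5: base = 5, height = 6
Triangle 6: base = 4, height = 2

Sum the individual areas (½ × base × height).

(1/2)×6×7 + (1/2)×6×2 + (1/2)×3×7 + (1/2)×6×8 + (1/2)×5×6 + (1/2)×4×2 = 80.5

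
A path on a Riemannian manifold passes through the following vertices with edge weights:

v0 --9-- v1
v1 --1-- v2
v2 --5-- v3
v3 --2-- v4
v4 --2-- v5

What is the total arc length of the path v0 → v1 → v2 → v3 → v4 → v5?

Arc length = 9 + 1 + 5 + 2 + 2 = 19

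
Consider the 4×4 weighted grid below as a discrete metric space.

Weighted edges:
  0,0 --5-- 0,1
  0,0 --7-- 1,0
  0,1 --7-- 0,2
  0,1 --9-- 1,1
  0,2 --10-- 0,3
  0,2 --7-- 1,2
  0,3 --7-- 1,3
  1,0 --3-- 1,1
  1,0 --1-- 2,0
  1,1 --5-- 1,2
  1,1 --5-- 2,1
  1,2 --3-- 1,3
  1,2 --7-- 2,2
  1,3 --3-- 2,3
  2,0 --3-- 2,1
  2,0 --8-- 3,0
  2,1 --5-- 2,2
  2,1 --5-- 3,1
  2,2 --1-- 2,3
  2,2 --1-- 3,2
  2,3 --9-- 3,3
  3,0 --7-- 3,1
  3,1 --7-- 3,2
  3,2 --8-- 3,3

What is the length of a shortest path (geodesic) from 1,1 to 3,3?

Shortest path: 1,1 → 2,1 → 2,2 → 3,2 → 3,3, total weight = 19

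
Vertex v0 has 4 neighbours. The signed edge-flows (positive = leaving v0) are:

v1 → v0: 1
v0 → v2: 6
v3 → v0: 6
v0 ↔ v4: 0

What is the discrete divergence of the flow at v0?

Divergence = sum of outgoing flows = (-1) + 6 + (-6) + 0 = -1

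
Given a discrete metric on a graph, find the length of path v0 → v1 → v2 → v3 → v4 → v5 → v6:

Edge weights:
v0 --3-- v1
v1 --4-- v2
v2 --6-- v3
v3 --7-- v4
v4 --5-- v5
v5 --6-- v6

Arc length = 3 + 4 + 6 + 7 + 5 + 6 = 31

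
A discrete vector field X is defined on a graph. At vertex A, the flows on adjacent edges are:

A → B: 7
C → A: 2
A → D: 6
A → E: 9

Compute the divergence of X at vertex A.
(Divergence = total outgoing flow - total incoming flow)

Divergence = sum of outgoing flows = 7 + (-2) + 6 + 9 = 20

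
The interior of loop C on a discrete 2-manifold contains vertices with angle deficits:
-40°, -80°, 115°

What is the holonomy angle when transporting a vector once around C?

Holonomy = total enclosed curvature = (-40°) + (-80°) + 115° = -5°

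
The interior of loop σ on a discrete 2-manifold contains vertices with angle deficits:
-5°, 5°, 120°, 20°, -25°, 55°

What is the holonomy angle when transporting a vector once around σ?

Holonomy = total enclosed curvature = (-5°) + 5° + 120° + 20° + (-25°) + 55° = 170°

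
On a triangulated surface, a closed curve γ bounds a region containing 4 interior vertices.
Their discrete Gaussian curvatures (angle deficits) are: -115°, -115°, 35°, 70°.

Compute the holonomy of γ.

Holonomy = total enclosed curvature = (-115°) + (-115°) + 35° + 70° = -125°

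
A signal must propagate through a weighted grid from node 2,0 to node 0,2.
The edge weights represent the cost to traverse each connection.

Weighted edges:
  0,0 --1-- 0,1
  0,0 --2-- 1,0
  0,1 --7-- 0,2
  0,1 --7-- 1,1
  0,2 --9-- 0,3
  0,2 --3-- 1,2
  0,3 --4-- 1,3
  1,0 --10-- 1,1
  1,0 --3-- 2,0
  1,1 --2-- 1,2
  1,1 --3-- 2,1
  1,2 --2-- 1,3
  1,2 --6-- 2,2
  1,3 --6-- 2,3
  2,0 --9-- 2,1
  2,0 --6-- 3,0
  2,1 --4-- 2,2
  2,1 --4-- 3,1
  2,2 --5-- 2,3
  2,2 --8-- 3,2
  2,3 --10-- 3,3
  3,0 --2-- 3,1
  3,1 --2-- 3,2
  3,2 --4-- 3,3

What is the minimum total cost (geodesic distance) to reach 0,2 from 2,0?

Shortest path: 2,0 → 1,0 → 0,0 → 0,1 → 0,2, total weight = 13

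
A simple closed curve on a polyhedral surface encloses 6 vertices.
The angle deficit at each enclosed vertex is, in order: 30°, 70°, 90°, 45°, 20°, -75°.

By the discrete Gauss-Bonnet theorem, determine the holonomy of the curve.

Holonomy = total enclosed curvature = 30° + 70° + 90° + 45° + 20° + (-75°) = 180°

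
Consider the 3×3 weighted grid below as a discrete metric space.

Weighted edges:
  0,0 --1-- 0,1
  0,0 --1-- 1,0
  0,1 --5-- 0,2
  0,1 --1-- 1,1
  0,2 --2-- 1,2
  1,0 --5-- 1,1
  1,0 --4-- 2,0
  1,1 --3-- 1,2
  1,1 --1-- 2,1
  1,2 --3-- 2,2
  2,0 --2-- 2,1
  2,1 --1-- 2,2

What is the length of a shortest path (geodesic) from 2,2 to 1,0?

Shortest path: 2,2 → 2,1 → 1,1 → 0,1 → 0,0 → 1,0, total weight = 5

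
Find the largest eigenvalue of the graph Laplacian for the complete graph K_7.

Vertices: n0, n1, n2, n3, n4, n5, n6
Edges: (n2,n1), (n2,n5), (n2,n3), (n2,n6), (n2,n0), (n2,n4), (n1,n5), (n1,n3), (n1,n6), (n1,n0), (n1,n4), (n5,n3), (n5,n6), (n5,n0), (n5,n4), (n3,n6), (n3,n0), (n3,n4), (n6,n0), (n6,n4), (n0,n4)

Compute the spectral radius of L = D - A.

For the complete graph K_n, L = nI − J (J = all-ones matrix). J has eigenvalues n (once, eigenvector 𝟙) and 0 (multiplicity n−1), so L has eigenvalues 0 (once) and n (multiplicity n−1). Here n = 7: eigenvalue 0 once and 7 with multiplicity 6.
Laplacian eigenvalues: [0.0, 7.0, 7.0, 7.0, 7.0, 7.0, 7.0]. Largest eigenvalue (spectral radius) = 7.0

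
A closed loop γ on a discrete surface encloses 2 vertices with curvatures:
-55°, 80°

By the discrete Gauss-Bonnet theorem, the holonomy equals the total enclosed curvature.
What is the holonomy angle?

Holonomy = total enclosed curvature = (-55°) + 80° = 25°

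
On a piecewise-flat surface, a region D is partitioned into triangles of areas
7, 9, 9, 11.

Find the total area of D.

7 + 9 + 9 + 11 = 36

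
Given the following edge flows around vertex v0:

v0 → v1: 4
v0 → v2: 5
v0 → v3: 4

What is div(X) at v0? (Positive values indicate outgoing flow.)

Divergence = sum of outgoing flows = 4 + 5 + 4 = 13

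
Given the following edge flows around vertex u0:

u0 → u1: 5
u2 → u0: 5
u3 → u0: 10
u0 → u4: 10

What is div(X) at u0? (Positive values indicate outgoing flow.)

Divergence = sum of outgoing flows = 5 + (-5) + (-10) + 10 = 0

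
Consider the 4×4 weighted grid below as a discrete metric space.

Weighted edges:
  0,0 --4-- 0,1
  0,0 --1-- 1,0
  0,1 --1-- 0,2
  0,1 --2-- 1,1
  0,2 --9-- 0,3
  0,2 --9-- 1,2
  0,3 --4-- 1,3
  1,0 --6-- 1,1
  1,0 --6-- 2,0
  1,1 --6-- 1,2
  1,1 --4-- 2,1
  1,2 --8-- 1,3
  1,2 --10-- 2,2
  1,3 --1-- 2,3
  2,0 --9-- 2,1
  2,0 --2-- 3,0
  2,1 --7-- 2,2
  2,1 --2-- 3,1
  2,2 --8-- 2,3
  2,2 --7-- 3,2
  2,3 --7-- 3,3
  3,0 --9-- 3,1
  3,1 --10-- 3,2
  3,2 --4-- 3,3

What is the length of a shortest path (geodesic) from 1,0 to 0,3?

Shortest path: 1,0 → 0,0 → 0,1 → 0,2 → 0,3, total weight = 15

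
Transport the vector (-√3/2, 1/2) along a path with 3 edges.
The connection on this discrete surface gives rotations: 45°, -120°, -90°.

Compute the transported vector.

Total rotation: 45° + (-120°) + (-90°) = -165°. Final vector: (0.9659, -0.2588)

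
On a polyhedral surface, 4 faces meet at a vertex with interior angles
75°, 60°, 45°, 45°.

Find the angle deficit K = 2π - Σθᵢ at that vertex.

Sum of angles = 225°. K = 360° - 225° = 135° = 3π/4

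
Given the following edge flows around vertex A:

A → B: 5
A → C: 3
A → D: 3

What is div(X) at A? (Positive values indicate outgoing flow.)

Divergence = sum of outgoing flows = 5 + 3 + 3 = 11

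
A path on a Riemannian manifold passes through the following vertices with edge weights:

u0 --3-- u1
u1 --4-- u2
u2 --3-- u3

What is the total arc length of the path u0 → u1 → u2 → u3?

Arc length = 3 + 4 + 3 = 10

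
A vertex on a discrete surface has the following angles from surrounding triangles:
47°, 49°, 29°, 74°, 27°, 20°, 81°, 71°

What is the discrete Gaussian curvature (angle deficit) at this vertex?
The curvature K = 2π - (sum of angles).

Sum of angles = 398°. K = 360° - 398° = -38° = -19π/90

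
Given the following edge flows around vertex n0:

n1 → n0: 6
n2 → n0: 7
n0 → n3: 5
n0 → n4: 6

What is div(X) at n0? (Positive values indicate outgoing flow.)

Divergence = sum of outgoing flows = (-6) + (-7) + 5 + 6 = -2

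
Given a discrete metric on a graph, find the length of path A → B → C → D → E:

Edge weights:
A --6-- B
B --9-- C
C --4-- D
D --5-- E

Arc length = 6 + 9 + 4 + 5 = 24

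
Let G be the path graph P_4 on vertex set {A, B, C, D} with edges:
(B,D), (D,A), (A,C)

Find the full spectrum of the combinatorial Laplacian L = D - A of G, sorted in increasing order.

The path graph P_n has Laplacian eigenvalues λ_k = 2 − 2cos(kπ/n), k = 0, 1, …, n−1. Here n = 4:
k=0: 2 − 2cos(0) = 0.0; k=1: 2 − 2cos(π/4) = 0.5858; k=2: 2 − 2cos(π/2) = 2.0; k=3: 2 − 2cos(3π/4) = 3.4142.
Laplacian eigenvalues (increasing order): [0.0, 0.5858, 2.0, 3.4142]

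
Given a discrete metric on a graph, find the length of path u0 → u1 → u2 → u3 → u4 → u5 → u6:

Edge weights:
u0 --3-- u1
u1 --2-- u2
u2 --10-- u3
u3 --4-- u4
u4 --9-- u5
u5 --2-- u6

Arc length = 3 + 2 + 10 + 4 + 9 + 2 = 30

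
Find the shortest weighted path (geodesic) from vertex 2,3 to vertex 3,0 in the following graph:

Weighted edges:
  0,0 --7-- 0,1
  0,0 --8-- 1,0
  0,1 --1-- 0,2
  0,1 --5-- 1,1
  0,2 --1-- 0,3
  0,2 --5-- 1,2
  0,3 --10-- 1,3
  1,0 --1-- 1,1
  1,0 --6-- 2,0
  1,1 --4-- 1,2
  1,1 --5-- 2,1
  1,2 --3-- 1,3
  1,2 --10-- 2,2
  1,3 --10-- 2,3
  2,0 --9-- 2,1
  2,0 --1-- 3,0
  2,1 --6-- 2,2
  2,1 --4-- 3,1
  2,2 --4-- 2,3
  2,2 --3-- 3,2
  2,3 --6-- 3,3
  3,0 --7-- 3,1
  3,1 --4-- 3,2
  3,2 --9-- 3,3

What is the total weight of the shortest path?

Shortest path: 2,3 → 2,2 → 3,2 → 3,1 → 3,0, total weight = 18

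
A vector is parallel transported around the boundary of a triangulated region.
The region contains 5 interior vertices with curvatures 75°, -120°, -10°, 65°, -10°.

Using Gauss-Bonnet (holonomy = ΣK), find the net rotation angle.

Holonomy = total enclosed curvature = 75° + (-120°) + (-10°) + 65° + (-10°) = 0°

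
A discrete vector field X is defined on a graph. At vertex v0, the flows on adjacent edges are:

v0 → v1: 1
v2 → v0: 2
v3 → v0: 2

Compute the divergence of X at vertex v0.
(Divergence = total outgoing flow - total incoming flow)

Divergence = sum of outgoing flows = 1 + (-2) + (-2) = -3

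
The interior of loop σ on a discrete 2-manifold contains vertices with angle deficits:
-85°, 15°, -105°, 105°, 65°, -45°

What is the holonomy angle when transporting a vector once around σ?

Holonomy = total enclosed curvature = (-85°) + 15° + (-105°) + 105° + 65° + (-45°) = -50°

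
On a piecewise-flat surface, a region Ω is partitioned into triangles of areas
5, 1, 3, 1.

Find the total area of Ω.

5 + 1 + 3 + 1 = 10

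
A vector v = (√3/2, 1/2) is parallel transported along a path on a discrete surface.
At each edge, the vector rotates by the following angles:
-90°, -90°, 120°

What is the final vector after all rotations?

Total rotation: (-90°) + (-90°) + 120° = -60°. Final vector: (0.8660, -0.5000)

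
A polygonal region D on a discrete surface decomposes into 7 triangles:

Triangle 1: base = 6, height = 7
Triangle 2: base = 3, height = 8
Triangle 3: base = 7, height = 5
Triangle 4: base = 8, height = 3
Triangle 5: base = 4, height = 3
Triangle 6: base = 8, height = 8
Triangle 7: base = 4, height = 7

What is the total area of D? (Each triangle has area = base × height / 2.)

(1/2)×6×7 + (1/2)×3×8 + (1/2)×7×5 + (1/2)×8×3 + (1/2)×4×3 + (1/2)×8×8 + (1/2)×4×7 = 114.5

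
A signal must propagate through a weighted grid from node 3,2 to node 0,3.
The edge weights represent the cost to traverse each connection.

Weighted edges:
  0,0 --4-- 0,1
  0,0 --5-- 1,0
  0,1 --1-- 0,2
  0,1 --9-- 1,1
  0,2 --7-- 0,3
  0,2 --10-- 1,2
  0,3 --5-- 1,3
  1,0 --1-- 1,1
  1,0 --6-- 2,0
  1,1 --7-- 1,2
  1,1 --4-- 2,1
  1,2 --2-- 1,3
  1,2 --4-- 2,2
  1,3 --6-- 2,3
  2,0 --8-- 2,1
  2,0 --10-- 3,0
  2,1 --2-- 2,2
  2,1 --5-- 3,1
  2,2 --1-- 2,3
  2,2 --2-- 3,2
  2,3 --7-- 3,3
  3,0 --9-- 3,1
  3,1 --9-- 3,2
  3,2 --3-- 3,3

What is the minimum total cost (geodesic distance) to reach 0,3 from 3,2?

Shortest path: 3,2 → 2,2 → 1,2 → 1,3 → 0,3, total weight = 13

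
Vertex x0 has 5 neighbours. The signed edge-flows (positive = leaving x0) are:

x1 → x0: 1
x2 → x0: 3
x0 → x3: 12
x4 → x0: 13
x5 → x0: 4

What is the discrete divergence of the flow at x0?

Divergence = sum of outgoing flows = (-1) + (-3) + 12 + (-13) + (-4) = -9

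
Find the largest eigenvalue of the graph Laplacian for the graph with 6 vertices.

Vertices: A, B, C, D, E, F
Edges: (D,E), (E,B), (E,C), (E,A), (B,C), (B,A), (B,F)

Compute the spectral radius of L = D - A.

Degrees: deg(A) = 2, deg(B) = 4, deg(C) = 2, deg(D) = 1, deg(E) = 4, deg(F) = 1.
L = D − A with rows/columns ordered (A, B, C, D, E, F):
  [ 2, -1,  0,  0, -1,  0]
  [-1,  4, -1,  0, -1, -1]
  [ 0, -1,  2,  0, -1,  0]
  [ 0,  0,  0,  1, -1,  0]
  [-1, -1, -1, -1,  4,  0]
  [ 0, -1,  0,  0,  0,  1]
Characteristic polynomial: det(λI − L) = λ(λ² − 6λ + 4)(λ² − 6λ + 6)(λ − 2).
Roots: λ = 0; (λ² − 6λ + 4) = 0 ⇒ λ = 3 ± √5 ≈ 0.7639, 5.2361; (λ² − 6λ + 6) = 0 ⇒ λ = 3 ± √3 ≈ 1.2679, 4.7321; (λ − 2) = 0 ⇒ λ = 2.
(Check: the roots sum (with multiplicity) to 14, matching trace L = Σdeg = 2·7 = 14.)
Laplacian eigenvalues: [0.0, 0.7639, 1.2679, 2.0, 4.7321, 5.2361]. Largest eigenvalue (spectral radius) = 5.2361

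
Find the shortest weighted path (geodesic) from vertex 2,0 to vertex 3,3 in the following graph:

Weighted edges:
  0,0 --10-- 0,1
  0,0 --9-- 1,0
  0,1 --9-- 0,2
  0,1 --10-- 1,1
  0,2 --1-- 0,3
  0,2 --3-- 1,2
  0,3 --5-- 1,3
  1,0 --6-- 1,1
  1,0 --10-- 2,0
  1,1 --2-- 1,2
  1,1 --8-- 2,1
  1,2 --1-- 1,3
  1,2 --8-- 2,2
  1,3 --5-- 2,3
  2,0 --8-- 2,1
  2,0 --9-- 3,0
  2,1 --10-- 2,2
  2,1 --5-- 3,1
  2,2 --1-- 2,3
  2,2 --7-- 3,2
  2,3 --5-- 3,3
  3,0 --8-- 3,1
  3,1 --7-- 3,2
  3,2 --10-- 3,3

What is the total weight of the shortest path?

Shortest path: 2,0 → 2,1 → 2,2 → 2,3 → 3,3, total weight = 24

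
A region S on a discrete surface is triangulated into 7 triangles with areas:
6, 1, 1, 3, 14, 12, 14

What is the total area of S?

6 + 1 + 1 + 3 + 14 + 12 + 14 = 51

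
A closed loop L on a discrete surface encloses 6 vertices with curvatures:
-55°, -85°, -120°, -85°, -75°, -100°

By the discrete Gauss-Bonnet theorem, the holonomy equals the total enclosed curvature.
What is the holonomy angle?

Holonomy = total enclosed curvature = (-55°) + (-85°) + (-120°) + (-85°) + (-75°) + (-100°) = -520°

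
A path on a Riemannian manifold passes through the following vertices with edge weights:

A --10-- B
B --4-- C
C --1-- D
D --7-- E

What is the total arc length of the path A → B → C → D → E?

Arc length = 10 + 4 + 1 + 7 = 22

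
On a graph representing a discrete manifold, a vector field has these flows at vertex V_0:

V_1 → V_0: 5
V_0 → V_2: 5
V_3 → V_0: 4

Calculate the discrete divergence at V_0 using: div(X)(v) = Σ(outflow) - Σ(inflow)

Divergence = sum of outgoing flows = (-5) + 5 + (-4) = -4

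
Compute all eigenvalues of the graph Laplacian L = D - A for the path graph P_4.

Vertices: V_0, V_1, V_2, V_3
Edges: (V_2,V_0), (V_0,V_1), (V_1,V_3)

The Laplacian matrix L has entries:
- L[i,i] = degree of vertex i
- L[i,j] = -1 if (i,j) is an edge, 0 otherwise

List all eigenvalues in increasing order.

The path graph P_n has Laplacian eigenvalues λ_k = 2 − 2cos(kπ/n), k = 0, 1, …, n−1. Here n = 4:
k=0: 2 − 2cos(0) = 0.0; k=1: 2 − 2cos(π/4) = 0.5858; k=2: 2 − 2cos(π/2) = 2.0; k=3: 2 − 2cos(3π/4) = 3.4142.
Laplacian eigenvalues (increasing order): [0.0, 0.5858, 2.0, 3.4142]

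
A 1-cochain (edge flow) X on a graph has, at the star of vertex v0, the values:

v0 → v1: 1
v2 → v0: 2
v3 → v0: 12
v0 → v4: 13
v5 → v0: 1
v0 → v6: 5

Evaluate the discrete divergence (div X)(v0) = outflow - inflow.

Divergence = sum of outgoing flows = 1 + (-2) + (-12) + 13 + (-1) + 5 = 4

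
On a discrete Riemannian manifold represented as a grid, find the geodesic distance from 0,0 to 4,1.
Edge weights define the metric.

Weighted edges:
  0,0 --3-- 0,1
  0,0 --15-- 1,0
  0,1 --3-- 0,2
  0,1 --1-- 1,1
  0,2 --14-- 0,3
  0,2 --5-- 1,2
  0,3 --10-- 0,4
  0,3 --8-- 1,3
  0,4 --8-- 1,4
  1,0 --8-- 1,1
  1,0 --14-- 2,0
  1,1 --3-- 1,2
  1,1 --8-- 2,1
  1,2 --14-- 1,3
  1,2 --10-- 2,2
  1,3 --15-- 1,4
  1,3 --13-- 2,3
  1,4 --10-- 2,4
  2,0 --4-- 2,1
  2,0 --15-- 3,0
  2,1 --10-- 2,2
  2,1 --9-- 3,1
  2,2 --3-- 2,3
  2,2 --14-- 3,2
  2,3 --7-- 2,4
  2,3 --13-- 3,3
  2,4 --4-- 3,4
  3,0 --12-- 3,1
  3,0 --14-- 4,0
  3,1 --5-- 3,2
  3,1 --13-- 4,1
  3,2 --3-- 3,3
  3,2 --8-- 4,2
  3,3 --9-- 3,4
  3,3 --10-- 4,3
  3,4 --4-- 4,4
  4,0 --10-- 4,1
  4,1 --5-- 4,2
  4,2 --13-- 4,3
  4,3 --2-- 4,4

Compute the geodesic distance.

Shortest path: 0,0 → 0,1 → 1,1 → 2,1 → 3,1 → 4,1, total weight = 34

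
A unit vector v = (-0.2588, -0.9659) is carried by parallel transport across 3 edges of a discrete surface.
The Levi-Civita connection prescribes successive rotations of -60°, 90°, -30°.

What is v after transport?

Total rotation: (-60°) + 90° + (-30°) = 0°. Final vector: (-0.2588, -0.9659)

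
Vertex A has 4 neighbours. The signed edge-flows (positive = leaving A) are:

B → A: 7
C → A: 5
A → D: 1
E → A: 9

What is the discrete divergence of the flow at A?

Divergence = sum of outgoing flows = (-7) + (-5) + 1 + (-9) = -20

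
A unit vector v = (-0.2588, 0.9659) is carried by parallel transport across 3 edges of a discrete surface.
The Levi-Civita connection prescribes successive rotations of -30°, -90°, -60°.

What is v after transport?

Total rotation: (-30°) + (-90°) + (-60°) = -180° ≡ 180° (mod 360°). Final vector: (0.2588, -0.9659)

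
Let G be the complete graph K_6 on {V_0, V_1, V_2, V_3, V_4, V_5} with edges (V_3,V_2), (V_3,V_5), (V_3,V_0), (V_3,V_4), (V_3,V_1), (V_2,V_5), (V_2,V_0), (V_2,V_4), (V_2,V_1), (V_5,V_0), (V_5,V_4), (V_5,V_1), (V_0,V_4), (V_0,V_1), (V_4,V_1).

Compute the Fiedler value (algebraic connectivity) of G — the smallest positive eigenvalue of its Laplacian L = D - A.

For the complete graph K_n, L = nI − J (J = all-ones matrix). J has eigenvalues n (once, eigenvector 𝟙) and 0 (multiplicity n−1), so L has eigenvalues 0 (once) and n (multiplicity n−1). Here n = 6: eigenvalue 0 once and 6 with multiplicity 5.
Laplacian eigenvalues: [0.0, 6.0, 6.0, 6.0, 6.0, 6.0]. Algebraic connectivity (smallest non-zero eigenvalue) = 6.0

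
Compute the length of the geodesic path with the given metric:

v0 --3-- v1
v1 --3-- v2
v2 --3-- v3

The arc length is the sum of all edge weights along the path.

Arc length = 3 + 3 + 3 = 9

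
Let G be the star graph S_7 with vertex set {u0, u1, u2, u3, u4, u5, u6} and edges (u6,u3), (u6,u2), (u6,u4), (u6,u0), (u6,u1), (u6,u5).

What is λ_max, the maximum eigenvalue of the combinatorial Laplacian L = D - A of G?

The star S_7 is the complete bipartite graph K_{1,6} (one hub of degree 6, 6 leaves of degree 1). The Laplacian spectrum of K_{p,q} is 0, p (multiplicity q−1), q (multiplicity p−1), p+q. With p = 1, q = 6: 0 once, 1 with multiplicity 5, and 7 once. (Check: trace L = sum of degrees = 12 = 5·1 + 7.)
Laplacian eigenvalues: [0.0, 1.0, 1.0, 1.0, 1.0, 1.0, 7.0]. Largest eigenvalue (spectral radius) = 7.0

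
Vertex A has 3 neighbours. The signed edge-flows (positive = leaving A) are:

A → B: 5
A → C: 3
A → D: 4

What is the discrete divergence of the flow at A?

Divergence = sum of outgoing flows = 5 + 3 + 4 = 12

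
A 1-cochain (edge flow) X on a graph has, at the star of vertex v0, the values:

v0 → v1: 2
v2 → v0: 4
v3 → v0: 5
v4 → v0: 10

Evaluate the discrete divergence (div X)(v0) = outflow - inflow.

Divergence = sum of outgoing flows = 2 + (-4) + (-5) + (-10) = -17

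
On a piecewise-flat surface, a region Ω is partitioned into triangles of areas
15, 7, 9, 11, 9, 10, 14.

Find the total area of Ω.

15 + 7 + 9 + 11 + 9 + 10 + 14 = 75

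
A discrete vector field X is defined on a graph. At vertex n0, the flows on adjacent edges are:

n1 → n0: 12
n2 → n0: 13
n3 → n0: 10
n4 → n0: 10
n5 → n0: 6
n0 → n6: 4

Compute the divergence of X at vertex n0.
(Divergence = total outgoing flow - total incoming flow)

Divergence = sum of outgoing flows = (-12) + (-13) + (-10) + (-10) + (-6) + 4 = -47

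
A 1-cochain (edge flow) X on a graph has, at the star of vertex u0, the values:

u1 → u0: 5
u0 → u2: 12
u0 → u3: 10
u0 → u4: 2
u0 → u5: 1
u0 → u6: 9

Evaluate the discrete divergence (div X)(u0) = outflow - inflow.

Divergence = sum of outgoing flows = (-5) + 12 + 10 + 2 + 1 + 9 = 29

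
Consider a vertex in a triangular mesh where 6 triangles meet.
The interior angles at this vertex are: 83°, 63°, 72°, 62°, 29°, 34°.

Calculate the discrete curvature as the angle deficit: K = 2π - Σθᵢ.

Sum of angles = 343°. K = 360° - 343° = 17° = 17π/180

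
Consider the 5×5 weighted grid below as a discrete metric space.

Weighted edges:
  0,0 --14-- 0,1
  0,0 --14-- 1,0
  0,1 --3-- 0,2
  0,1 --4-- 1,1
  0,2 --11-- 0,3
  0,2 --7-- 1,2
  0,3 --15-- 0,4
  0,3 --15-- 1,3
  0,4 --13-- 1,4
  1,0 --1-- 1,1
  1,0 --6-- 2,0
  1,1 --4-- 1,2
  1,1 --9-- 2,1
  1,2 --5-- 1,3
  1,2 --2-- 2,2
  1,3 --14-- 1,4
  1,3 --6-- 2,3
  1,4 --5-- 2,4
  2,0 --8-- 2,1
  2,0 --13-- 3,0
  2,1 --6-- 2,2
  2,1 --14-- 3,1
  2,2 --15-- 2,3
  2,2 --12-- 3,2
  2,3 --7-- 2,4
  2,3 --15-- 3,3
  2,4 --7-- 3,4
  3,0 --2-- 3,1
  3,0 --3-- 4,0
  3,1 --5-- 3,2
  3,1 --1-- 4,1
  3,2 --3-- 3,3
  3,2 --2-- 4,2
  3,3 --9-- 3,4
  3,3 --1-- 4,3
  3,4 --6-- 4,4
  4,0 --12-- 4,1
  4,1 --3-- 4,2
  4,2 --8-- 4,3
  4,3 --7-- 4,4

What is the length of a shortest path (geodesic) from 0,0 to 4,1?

Shortest path: 0,0 → 1,0 → 2,0 → 3,0 → 3,1 → 4,1, total weight = 36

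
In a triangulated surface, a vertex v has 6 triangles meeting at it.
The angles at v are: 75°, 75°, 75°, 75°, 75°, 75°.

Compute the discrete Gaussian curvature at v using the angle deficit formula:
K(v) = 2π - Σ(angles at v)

Sum of angles = 450°. K = 360° - 450° = -90°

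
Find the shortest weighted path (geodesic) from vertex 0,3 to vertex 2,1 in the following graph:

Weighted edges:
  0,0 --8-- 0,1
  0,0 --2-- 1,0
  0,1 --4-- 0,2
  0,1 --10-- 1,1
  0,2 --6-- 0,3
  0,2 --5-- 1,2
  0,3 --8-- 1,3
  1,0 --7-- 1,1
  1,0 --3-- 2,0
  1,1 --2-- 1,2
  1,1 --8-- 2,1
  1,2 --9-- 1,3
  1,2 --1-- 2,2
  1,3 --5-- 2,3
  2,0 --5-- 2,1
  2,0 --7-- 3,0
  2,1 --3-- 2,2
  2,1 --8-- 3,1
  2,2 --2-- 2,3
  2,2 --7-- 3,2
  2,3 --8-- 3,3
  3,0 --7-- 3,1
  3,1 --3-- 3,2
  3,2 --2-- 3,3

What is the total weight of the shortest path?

Shortest path: 0,3 → 0,2 → 1,2 → 2,2 → 2,1, total weight = 15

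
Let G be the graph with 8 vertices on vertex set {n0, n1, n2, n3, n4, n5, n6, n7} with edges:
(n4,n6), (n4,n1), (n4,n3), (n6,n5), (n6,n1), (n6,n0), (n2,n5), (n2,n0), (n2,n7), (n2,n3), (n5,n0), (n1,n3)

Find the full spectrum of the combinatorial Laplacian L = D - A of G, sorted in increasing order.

Degrees: deg(n0) = 3, deg(n1) = 3, deg(n2) = 4, deg(n3) = 3, deg(n4) = 3, deg(n5) = 3, deg(n6) = 4, deg(n7) = 1.
L = D − A with rows/columns ordered (n0, n1, n2, n3, n4, n5, n6, n7):
  [ 3,  0, -1,  0,  0, -1, -1,  0]
  [ 0,  3,  0, -1, -1,  0, -1,  0]
  [-1,  0,  4, -1,  0, -1,  0, -1]
  [ 0, -1, -1,  3, -1,  0,  0,  0]
  [ 0, -1,  0, -1,  3,  0, -1,  0]
  [-1,  0, -1,  0,  0,  3, -1,  0]
  [-1, -1,  0,  0, -1, -1,  4,  0]
  [ 0,  0, -1,  0,  0,  0,  0,  1]
Characteristic polynomial: det(λI − L) = λ(λ² − 6λ + 4)(λ² − 7λ + 8)(λ − 3)(λ − 4)².
Roots: λ = 0; (λ² − 6λ + 4) = 0 ⇒ λ = 3 ± √5 ≈ 0.7639, 5.2361; (λ² − 7λ + 8) = 0 ⇒ λ = (7 ± √17)/2 ≈ 1.4384, 5.5616; (λ − 3) = 0 ⇒ λ = 3; (λ − 4) = 0 ⇒ λ = 4 (multiplicity 2).
(Check: the roots sum (with multiplicity) to 24, matching trace L = Σdeg = 2·12 = 24.)
Laplacian eigenvalues (increasing order): [0.0, 0.7639, 1.4384, 3.0, 4.0, 4.0, 5.2361, 5.5616]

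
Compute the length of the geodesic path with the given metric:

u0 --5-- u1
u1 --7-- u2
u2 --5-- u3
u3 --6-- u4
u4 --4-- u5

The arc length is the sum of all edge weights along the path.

Arc length = 5 + 7 + 5 + 6 + 4 = 27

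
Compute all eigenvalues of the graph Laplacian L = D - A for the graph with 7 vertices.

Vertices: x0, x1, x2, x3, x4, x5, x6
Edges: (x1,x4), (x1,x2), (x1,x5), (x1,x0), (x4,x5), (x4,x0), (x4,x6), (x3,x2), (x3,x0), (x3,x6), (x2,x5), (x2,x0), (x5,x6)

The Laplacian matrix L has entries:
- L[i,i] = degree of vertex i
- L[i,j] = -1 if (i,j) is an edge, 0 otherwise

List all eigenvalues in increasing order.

Degrees: deg(x0) = 4, deg(x1) = 4, deg(x2) = 4, deg(x3) = 3, deg(x4) = 4, deg(x5) = 4, deg(x6) = 3.
L = D − A with rows/columns ordered (x0, x1, x2, x3, x4, x5, x6):
  [ 4, -1, -1, -1, -1,  0,  0]
  [-1,  4, -1,  0, -1, -1,  0]
  [-1, -1,  4, -1,  0, -1,  0]
  [-1,  0, -1,  3,  0,  0, -1]
  [-1, -1,  0,  0,  4, -1, -1]
  [ 0, -1, -1,  0, -1,  4, -1]
  [ 0,  0,  0, -1, -1, -1,  3]
Characteristic polynomial: det(λI − L) = λ(λ² − 8λ + 14)²(λ − 4)(λ − 6).
Roots: λ = 0; (λ² − 8λ + 14) = 0 ⇒ λ = 4 ± √2 ≈ 2.5858, 5.4142 (multiplicity 2); (λ − 4) = 0 ⇒ λ = 4; (λ − 6) = 0 ⇒ λ = 6.
(Check: the roots sum (with multiplicity) to 26, matching trace L = Σdeg = 2·13 = 26.)
Laplacian eigenvalues (increasing order): [0.0, 2.5858, 2.5858, 4.0, 5.4142, 5.4142, 6.0]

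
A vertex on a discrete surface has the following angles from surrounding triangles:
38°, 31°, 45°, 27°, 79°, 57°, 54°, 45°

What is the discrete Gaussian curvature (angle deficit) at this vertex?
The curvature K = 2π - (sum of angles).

Sum of angles = 376°. K = 360° - 376° = -16° = -4π/45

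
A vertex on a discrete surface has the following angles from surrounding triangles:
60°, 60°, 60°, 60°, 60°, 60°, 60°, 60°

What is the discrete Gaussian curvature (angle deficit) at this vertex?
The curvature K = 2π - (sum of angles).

Sum of angles = 480°. K = 360° - 480° = -120° = -2π/3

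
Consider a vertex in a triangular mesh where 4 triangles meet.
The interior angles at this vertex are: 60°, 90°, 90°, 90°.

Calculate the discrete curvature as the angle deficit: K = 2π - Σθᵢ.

Sum of angles = 330°. K = 360° - 330° = 30°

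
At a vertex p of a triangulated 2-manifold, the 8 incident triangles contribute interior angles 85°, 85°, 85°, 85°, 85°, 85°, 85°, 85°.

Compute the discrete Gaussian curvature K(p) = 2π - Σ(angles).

Sum of angles = 680°. K = 360° - 680° = -320° = -16π/9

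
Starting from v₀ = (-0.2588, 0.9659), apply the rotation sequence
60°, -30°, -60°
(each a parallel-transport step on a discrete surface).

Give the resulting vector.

Total rotation: 60° + (-30°) + (-60°) = -30°. Final vector: (0.2588, 0.9659)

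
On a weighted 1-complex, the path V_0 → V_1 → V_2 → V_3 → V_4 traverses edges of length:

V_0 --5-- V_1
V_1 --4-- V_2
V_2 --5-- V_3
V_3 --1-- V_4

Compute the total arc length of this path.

Arc length = 5 + 4 + 5 + 1 = 15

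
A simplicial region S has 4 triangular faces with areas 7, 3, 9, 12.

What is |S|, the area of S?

7 + 3 + 9 + 12 = 31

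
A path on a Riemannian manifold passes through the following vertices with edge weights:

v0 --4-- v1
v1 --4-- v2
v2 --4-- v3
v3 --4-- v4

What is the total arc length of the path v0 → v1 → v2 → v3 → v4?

Arc length = 4 + 4 + 4 + 4 = 16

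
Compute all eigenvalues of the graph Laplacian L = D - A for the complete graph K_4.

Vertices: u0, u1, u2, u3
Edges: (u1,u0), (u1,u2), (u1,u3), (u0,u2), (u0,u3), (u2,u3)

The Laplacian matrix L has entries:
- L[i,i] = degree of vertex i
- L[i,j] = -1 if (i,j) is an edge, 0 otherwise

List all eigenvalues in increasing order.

For the complete graph K_n, L = nI − J (J = all-ones matrix). J has eigenvalues n (once, eigenvector 𝟙) and 0 (multiplicity n−1), so L has eigenvalues 0 (once) and n (multiplicity n−1). Here n = 4: eigenvalue 0 once and 4 with multiplicity 3.
Laplacian eigenvalues (increasing order): [0.0, 4.0, 4.0, 4.0]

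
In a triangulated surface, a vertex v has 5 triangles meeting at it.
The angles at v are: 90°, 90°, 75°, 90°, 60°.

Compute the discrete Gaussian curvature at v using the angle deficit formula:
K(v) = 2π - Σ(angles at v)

Sum of angles = 405°. K = 360° - 405° = -45°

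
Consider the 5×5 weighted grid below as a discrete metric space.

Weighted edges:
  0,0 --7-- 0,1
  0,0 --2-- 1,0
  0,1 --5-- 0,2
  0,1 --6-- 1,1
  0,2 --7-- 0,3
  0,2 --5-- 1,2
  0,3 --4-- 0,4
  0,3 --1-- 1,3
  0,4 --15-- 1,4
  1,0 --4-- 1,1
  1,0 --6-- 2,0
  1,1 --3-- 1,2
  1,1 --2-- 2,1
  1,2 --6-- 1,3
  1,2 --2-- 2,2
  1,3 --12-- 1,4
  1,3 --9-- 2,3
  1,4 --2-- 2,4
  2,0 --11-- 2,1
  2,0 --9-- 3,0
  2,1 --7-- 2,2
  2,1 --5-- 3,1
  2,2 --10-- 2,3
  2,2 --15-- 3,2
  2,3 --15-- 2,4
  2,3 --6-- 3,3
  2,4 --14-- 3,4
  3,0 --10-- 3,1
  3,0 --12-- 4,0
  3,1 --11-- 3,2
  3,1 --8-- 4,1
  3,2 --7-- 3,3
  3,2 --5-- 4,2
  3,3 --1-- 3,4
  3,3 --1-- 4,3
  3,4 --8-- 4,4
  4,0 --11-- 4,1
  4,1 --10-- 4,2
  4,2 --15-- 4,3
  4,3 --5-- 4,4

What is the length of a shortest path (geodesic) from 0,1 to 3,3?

Shortest path: 0,1 → 1,1 → 1,2 → 2,2 → 2,3 → 3,3, total weight = 27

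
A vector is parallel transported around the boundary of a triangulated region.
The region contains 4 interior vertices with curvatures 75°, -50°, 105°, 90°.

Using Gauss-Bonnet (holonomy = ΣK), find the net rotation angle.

Holonomy = total enclosed curvature = 75° + (-50°) + 105° + 90° = 220°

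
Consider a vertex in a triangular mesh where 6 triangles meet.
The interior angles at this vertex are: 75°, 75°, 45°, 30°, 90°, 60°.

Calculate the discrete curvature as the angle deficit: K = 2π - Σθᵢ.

Sum of angles = 375°. K = 360° - 375° = -15°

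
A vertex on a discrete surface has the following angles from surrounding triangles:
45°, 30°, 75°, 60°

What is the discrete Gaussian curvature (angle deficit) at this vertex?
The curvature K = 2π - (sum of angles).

Sum of angles = 210°. K = 360° - 210° = 150°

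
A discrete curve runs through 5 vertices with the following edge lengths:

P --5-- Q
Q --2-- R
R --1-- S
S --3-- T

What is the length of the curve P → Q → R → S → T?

Arc length = 5 + 2 + 1 + 3 = 11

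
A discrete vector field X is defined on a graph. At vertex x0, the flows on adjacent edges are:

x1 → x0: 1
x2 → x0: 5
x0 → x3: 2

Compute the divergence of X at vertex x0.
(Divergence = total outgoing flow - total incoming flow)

Divergence = sum of outgoing flows = (-1) + (-5) + 2 = -4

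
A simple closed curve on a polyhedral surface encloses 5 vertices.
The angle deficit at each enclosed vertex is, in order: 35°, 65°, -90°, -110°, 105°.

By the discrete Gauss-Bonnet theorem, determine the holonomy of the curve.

Holonomy = total enclosed curvature = 35° + 65° + (-90°) + (-110°) + 105° = 5°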